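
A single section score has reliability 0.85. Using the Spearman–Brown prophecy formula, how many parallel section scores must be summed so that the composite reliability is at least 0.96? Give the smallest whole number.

5

k ≥ ρ*(1−ρ₁)/(ρ₁(1−ρ*)) = 0.96·0.15 / (0.85·0.04) = 4.235.
Smallest integer k = 5.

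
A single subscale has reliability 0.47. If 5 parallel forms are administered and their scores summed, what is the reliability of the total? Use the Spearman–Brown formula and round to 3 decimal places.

ρ_k = kρ / (1 + (k−1)ρ) = 5·0.47 / (1 + 4·0.47) = 2.350 / 2.880 = 0.816.

0.816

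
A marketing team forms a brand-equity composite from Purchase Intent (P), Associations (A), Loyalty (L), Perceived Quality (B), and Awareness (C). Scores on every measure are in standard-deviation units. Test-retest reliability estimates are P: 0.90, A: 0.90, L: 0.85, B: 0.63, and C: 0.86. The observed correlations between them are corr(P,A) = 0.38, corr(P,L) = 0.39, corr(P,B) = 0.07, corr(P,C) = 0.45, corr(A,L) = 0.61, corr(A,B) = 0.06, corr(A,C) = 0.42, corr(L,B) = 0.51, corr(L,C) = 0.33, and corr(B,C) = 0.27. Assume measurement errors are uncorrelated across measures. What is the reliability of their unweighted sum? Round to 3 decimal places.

0.928

Var(P+A+L+B+C) = 5 + 2·[0.38 + 0.39 + 0.07 + 0.45 + 0.61 + 0.06 + 0.42 + 0.51 + 0.33 + 0.27] = 5 + 6.98 = 11.98.
With uncorrelated errors the cross-covariances are all true-score covariance, so they carry over unchanged; only the diagonal terms shrink to ρᵢσᵢ².
True-score variance = [0.90 + 0.90 + 0.85 + 0.63 + 0.86] + 6.98 = 4.14 + 6.98 = 11.12.
Reliability = 11.12 / 11.98 = 0.928.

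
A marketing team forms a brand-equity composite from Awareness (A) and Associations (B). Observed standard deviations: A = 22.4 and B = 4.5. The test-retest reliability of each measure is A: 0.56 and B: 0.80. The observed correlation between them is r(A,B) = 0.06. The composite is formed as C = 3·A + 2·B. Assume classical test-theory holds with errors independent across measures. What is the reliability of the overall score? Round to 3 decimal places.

0.571

Var(C) = 3²·22.4² + 2²·4.5² + 2·[6·22.4·4.5·0.06] = 4596.84 + 72.576 = 4669.42.
Under uncorrelated errors the observed covariances equal the true-score covariances, so only the own-variance terms attenuate.
True-score variance = [3²·22.4²·0.56 + 2²·4.5²·0.80] + 72.576 = 2593.67 + 72.576 = 2666.25.
Reliability = 2666.25 / 4669.42 = 0.571.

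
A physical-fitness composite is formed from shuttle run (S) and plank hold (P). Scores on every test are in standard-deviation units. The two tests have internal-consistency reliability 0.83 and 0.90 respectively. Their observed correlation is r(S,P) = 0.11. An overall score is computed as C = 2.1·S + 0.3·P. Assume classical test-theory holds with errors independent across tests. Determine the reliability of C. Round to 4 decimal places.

Var(C) = 2.1² + 0.3² + 2·[0.63·0.11] = 4.5 + 0.1386 = 4.6386.
Under uncorrelated errors the observed covariances equal the true-score covariances, so only the own-variance terms attenuate.
True-score variance = [2.1²·0.83 + 0.3²·0.90] + 0.1386 = 3.7413 + 0.1386 = 3.8799.
Reliability = 3.8799 / 4.6386 = 0.8364.

0.8364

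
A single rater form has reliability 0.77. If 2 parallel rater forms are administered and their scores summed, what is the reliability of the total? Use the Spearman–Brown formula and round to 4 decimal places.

ρ_k = kρ / (1 + (k−1)ρ) = 2·0.77 / (1 + 1·0.77) = 1.540 / 1.770 = 0.8701.

0.8701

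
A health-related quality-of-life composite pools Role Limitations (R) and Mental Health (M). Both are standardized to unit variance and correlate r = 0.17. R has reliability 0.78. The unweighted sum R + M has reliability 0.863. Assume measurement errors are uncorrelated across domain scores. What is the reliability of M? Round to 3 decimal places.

Var(R+M) = 2 + 2·0.17 = 2.340.
True-score variance = ρ_R + ρ_M + 2·0.17, so 0.863 = (0.78 + ρ_M + 0.34) / 2.340.
ρ_M = 0.863·2.340 − 0.78 − 0.34 = 0.899.

0.899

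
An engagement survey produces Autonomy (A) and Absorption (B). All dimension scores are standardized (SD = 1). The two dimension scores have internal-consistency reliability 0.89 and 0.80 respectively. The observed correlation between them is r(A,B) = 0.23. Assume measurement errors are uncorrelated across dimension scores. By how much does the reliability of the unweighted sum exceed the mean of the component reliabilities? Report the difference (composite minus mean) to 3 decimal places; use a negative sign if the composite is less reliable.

0.029

Var(sum) = 2 + 0.46 = 2.46; true-score variance = 1.69 + 0.46 = 2.15; composite reliability = 0.8740.
Mean component reliability = 0.8450.
Difference = 0.8740 − 0.8450 = 0.029.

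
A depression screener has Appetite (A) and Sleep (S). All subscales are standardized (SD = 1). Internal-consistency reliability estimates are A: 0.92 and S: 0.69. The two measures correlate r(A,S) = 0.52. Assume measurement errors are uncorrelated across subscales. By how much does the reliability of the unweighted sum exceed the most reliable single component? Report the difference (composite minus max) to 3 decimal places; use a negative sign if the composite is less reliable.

Var(sum) = 2 + 1.04 = 3.04; true-score variance = 1.61 + 1.04 = 2.65; composite reliability = 0.8717.
Max component reliability = 0.9200.
Difference = 0.8717 − 0.9200 = -0.048.

-0.048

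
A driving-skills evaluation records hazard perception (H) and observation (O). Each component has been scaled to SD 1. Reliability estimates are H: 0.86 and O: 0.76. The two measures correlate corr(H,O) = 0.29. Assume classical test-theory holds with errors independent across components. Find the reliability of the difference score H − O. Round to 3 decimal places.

0.732

Var(H−O) = 1 + 1 − 2·0.29 = 2 − 0.58 = 1.42.
Because errors are independent across components, Cov(Tᵢ,Tⱼ) = Cov(Xᵢ,Xⱼ); the off-diagonal part of the true-score variance is the same as above.
True-score variance = [0.86 + 0.76] − 0.58 = 1.62 − 0.58 = 1.04.
Reliability = 1.04 / 1.42 = 0.732.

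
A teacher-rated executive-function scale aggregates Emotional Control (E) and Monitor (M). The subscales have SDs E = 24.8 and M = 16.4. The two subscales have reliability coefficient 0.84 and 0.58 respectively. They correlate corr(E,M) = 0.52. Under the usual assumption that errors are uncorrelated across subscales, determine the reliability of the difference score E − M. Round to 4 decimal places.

Var(E−M) = 24.8² + 16.4² − 2·24.8·16.4·0.52 = 884 − 422.989 = 461.011.
With uncorrelated errors the cross-covariances are all true-score covariance, so they carry over unchanged; only the diagonal terms shrink to ρᵢσᵢ².
True-score variance = [24.8²·0.84 + 16.4²·0.58] − 422.989 = 672.63 − 422.989 = 249.642.
Reliability = 249.642 / 461.011 = 0.5415.

0.5415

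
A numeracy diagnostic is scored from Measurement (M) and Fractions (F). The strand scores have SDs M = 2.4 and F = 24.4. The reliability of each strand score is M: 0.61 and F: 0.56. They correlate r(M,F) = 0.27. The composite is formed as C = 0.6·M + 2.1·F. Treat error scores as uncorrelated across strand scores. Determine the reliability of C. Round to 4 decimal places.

0.5666

Var(C) = 0.6²·2.4² + 2.1²·24.4² + 2·[1.26·2.4·24.4·0.27] = 2627.61 + 39.8442 = 2667.46.
Under uncorrelated errors the observed covariances equal the true-score covariances, so only the own-variance terms attenuate.
True-score variance = [0.6²·2.4²·0.61 + 2.1²·24.4²·0.56] + 39.8442 = 1471.57 + 39.8442 = 1511.41.
Reliability = 1511.41 / 2667.46 = 0.5666.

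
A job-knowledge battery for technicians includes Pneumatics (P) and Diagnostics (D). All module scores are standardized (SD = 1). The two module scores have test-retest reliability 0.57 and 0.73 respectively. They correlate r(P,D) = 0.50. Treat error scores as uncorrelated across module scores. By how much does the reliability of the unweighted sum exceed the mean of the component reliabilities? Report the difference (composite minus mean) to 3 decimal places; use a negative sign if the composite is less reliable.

0.117

Var(sum) = 2 + 1 = 3; true-score variance = 1.3 + 1 = 2.3; composite reliability = 0.7667.
Mean component reliability = 0.6500.
Difference = 0.7667 − 0.6500 = 0.117.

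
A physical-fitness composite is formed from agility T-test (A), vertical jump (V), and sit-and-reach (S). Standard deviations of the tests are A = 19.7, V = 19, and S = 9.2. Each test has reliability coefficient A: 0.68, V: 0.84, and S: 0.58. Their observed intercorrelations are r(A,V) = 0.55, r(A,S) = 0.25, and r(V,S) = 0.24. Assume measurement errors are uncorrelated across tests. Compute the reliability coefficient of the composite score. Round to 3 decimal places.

Var(A+V+S) = 19.7² + 19² + 9.2² + 2·[19.7·19·0.55 + 19.7·9.2·0.25 + 19·9.2·0.24] = 833.73 + 586.254 = 1419.98.
Because errors are independent across components, Cov(Tᵢ,Tⱼ) = Cov(Xᵢ,Xⱼ); the off-diagonal part of the true-score variance is the same as above.
True-score variance = [19.7²·0.68 + 19²·0.84 + 9.2²·0.58] + 586.254 = 616.232 + 586.254 = 1202.49.
Reliability = 1202.49 / 1419.98 = 0.847.

0.847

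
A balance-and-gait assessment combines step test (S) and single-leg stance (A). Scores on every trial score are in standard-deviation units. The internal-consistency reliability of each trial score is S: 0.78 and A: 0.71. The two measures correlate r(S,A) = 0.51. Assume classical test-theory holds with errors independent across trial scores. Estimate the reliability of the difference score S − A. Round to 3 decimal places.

0.480

Var(S−A) = 1 + 1 − 2·0.51 = 2 − 1.02 = 0.98.
With uncorrelated errors the cross-covariances are all true-score covariance, so they carry over unchanged; only the diagonal terms shrink to ρᵢσᵢ².
True-score variance = [0.78 + 0.71] − 1.02 = 1.49 − 1.02 = 0.47.
Reliability = 0.47 / 0.98 = 0.480.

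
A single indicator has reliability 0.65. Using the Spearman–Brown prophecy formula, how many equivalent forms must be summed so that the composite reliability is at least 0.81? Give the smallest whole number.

k ≥ ρ*(1−ρ₁)/(ρ₁(1−ρ*)) = 0.81·0.35 / (0.65·0.19) = 2.296.
Smallest integer k = 3.

3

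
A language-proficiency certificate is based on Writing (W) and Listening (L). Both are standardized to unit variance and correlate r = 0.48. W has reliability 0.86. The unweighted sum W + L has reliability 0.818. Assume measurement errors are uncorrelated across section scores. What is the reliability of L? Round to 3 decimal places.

Var(W+L) = 2 + 2·0.48 = 2.960.
True-score variance = ρ_W + ρ_L + 2·0.48, so 0.818 = (0.86 + ρ_L + 0.96) / 2.960.
ρ_L = 0.818·2.960 − 0.86 − 0.96 = 0.601.

0.601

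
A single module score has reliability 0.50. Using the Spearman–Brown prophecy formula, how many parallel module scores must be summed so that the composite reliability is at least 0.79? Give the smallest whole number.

k ≥ ρ*(1−ρ₁)/(ρ₁(1−ρ*)) = 0.79·0.50 / (0.50·0.21) = 3.762.
Smallest integer k = 4.

4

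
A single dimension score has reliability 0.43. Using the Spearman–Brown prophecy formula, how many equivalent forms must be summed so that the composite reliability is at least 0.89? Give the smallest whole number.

11

k ≥ ρ*(1−ρ₁)/(ρ₁(1−ρ*)) = 0.89·0.57 / (0.43·0.11) = 10.725.
Smallest integer k = 11.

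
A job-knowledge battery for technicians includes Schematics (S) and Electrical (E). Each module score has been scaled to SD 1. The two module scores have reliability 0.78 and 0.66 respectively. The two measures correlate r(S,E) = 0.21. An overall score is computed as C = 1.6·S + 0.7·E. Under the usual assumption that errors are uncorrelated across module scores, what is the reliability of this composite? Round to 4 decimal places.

Var(C) = 1.6² + 0.7² + 2·[1.12·0.21] = 3.05 + 0.4704 = 3.5204.
With uncorrelated errors the cross-covariances are all true-score covariance, so they carry over unchanged; only the diagonal terms shrink to ρᵢσᵢ².
True-score variance = [1.6²·0.78 + 0.7²·0.66] + 0.4704 = 2.3202 + 0.4704 = 2.7906.
Reliability = 2.7906 / 3.5204 = 0.7927.

0.7927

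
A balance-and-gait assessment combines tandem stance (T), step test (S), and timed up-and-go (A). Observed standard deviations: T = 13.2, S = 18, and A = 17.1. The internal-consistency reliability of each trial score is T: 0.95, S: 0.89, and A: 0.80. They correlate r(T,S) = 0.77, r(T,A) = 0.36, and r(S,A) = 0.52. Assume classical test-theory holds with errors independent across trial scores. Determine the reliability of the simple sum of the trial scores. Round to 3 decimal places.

Var(T+S+A) = 13.2² + 18² + 17.1² + 2·[13.2·18·0.77 + 13.2·17.1·0.36 + 18·17.1·0.52] = 790.65 + 848.534 = 1639.18.
Under uncorrelated errors the observed covariances equal the true-score covariances, so only the own-variance terms attenuate.
True-score variance = [13.2²·0.95 + 18²·0.89 + 17.1²·0.80] + 848.534 = 687.816 + 848.534 = 1536.35.
Reliability = 1536.35 / 1639.18 = 0.937.

0.937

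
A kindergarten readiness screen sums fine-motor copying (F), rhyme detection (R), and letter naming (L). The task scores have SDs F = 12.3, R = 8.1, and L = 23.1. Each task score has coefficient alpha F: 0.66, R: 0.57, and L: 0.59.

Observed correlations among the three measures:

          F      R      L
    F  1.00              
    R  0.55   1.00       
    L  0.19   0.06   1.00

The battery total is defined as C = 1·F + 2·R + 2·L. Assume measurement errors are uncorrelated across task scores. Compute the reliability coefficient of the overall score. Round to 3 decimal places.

Var(C) = 12.3² + 2²·8.1² + 2²·23.1² + 2·[2·12.3·8.1·0.55 + 2·12.3·23.1·0.19 + 4·8.1·23.1·0.06] = 2548.17 + 524.938 = 3073.11.
Because errors are independent across components, Cov(Tᵢ,Tⱼ) = Cov(Xᵢ,Xⱼ); the off-diagonal part of the true-score variance is the same as above.
True-score variance = [12.3²·0.66 + 2²·8.1²·0.57 + 2²·23.1²·0.59] + 524.938 = 1508.76 + 524.938 = 2033.7.
Reliability = 2033.7 / 3073.11 = 0.662.

0.662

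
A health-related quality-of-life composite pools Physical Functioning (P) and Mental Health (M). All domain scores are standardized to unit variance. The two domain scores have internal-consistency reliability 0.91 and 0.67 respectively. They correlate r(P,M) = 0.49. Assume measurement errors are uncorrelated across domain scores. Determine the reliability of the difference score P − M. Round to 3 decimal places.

Var(P−M) = 1 + 1 − 2·0.49 = 2 − 0.98 = 1.02.
Under uncorrelated errors the observed covariances equal the true-score covariances, so only the own-variance terms attenuate.
True-score variance = [0.91 + 0.67] − 0.98 = 1.58 − 0.98 = 0.6.
Reliability = 0.6 / 1.02 = 0.588.

0.588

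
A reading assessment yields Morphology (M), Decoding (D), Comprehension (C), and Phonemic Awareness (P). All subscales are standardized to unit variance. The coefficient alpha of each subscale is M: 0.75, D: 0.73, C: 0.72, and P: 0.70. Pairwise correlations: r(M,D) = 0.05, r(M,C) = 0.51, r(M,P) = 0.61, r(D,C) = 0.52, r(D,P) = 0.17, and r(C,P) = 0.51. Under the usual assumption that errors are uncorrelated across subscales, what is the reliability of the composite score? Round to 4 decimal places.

0.8741

Var(M+D+C+P) = 4 + 2·[0.05 + 0.51 + 0.61 + 0.52 + 0.17 + 0.51] = 4 + 4.74 = 8.74.
With uncorrelated errors the cross-covariances are all true-score covariance, so they carry over unchanged; only the diagonal terms shrink to ρᵢσᵢ².
True-score variance = [0.75 + 0.73 + 0.72 + 0.70] + 4.74 = 2.9 + 4.74 = 7.64.
Reliability = 7.64 / 8.74 = 0.8741.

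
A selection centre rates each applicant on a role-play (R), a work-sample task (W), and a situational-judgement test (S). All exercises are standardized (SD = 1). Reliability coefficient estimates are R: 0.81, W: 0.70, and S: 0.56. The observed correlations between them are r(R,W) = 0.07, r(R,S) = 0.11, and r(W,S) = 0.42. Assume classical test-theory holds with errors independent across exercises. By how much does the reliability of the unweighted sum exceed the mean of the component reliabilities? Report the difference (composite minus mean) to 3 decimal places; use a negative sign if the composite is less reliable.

0.089

Var(sum) = 3 + 1.2 = 4.2; true-score variance = 2.07 + 1.2 = 3.27; composite reliability = 0.7786.
Mean component reliability = 0.6900.
Difference = 0.7786 − 0.6900 = 0.089.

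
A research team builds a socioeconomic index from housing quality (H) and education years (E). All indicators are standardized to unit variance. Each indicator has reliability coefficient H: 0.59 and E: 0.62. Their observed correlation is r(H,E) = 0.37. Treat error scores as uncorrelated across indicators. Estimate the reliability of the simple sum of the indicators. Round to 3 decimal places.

Var(H+E) = 2 + 2·[0.37] = 2 + 0.74 = 2.74.
With uncorrelated errors the cross-covariances are all true-score covariance, so they carry over unchanged; only the diagonal terms shrink to ρᵢσᵢ².
True-score variance = [0.59 + 0.62] + 0.74 = 1.21 + 0.74 = 1.95.
Reliability = 1.95 / 2.74 = 0.712.

0.712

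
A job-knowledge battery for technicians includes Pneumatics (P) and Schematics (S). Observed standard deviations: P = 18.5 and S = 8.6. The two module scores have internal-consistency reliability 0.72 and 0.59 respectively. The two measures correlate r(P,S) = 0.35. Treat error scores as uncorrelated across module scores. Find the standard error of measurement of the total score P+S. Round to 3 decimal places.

Var(total) = 416.21 + 111.37 = 527.58.
True-score variance = 290.056 + 111.37 = 401.426, so reliability = 0.7609.
Error variance = 527.58 − 401.426 = 126.154; SEM = √126.154 = 11.232.

11.232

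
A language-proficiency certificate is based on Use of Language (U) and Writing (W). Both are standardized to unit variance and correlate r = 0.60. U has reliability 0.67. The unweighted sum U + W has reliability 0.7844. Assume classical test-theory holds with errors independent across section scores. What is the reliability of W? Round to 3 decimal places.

Var(U+W) = 2 + 2·0.60 = 3.200.
True-score variance = ρ_U + ρ_W + 2·0.60, so 0.7844 = (0.67 + ρ_W + 1.20) / 3.200.
ρ_W = 0.7844·3.200 − 0.67 − 1.20 = 0.640.

0.640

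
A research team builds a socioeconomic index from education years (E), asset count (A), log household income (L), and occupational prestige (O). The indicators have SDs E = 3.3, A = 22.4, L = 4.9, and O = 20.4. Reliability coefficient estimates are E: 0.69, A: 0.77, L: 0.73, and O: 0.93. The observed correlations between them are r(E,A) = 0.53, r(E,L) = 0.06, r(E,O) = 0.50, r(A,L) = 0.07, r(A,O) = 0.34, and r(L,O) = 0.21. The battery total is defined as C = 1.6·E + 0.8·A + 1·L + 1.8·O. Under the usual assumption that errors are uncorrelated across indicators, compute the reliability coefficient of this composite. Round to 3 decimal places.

0.928

Var(C) = 1.6²·3.3² + 0.8²·22.4² + 4.9² + 1.8²·20.4² + 2·[1.28·3.3·22.4·0.53 + 1.6·3.3·4.9·0.06 + 2.88·3.3·20.4·0.50 + 0.8·22.4·4.9·0.07 + 1.44·22.4·20.4·0.34 + 1.8·4.9·20.4·0.21] = 1721.37 + 832.599 = 2553.97.
Under uncorrelated errors the observed covariances equal the true-score covariances, so only the own-variance terms attenuate.
True-score variance = [1.6²·3.3²·0.69 + 0.8²·22.4²·0.77 + 4.9²·0.73 + 1.8²·20.4²·0.93] + 832.599 = 1538 + 832.599 = 2370.6.
Reliability = 2370.6 / 2553.97 = 0.928.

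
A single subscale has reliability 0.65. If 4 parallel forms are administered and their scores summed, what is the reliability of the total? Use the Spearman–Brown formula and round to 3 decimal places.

0.881

ρ_k = kρ / (1 + (k−1)ρ) = 4·0.65 / (1 + 3·0.65) = 2.600 / 2.950 = 0.881.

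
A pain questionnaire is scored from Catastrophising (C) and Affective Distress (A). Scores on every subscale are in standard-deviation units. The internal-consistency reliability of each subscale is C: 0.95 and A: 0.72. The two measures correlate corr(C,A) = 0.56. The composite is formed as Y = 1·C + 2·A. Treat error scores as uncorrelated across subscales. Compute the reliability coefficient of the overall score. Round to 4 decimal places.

Var(Y) = 1 + 2² + 2·[2·0.56] = 5 + 2.24 = 7.24.
Because errors are independent across components, Cov(Tᵢ,Tⱼ) = Cov(Xᵢ,Xⱼ); the off-diagonal part of the true-score variance is the same as above.
True-score variance = [0.95 + 2²·0.72] + 2.24 = 3.83 + 2.24 = 6.07.
Reliability = 6.07 / 7.24 = 0.8384.

0.8384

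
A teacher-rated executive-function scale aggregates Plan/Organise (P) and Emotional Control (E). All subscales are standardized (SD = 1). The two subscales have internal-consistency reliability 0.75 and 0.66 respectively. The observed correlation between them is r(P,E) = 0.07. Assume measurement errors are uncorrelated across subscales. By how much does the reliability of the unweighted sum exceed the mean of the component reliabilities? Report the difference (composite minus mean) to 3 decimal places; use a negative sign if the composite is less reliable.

0.019

Var(sum) = 2 + 0.14 = 2.14; true-score variance = 1.41 + 0.14 = 1.55; composite reliability = 0.7243.
Mean component reliability = 0.7050.
Difference = 0.7243 − 0.7050 = 0.019.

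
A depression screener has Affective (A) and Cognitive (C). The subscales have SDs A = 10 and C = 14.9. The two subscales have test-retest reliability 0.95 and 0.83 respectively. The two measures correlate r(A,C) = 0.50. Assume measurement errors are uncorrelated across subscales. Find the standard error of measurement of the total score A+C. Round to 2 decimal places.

Var(total) = 322.01 + 149 = 471.01.
True-score variance = 279.268 + 149 = 428.268, so reliability = 0.9093.
Error variance = 471.01 − 428.268 = 42.7417; SEM = √42.7417 = 6.54.

6.54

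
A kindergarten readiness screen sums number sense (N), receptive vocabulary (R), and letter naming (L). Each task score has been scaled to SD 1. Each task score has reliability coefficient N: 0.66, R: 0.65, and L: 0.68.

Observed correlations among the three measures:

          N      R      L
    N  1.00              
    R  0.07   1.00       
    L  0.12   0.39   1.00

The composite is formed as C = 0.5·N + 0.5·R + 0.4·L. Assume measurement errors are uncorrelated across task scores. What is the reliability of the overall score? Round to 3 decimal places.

Var(C) = 0.5² + 0.5² + 0.4² + 2·[0.25·0.07 + 0.2·0.12 + 0.2·0.39] = 0.66 + 0.239 = 0.899.
Because errors are independent across components, Cov(Tᵢ,Tⱼ) = Cov(Xᵢ,Xⱼ); the off-diagonal part of the true-score variance is the same as above.
True-score variance = [0.5²·0.66 + 0.5²·0.65 + 0.4²·0.68] + 0.239 = 0.4363 + 0.239 = 0.6753.
Reliability = 0.6753 / 0.899 = 0.751.

0.751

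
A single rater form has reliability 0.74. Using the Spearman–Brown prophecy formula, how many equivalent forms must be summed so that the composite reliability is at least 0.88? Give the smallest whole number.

3

k ≥ ρ*(1−ρ₁)/(ρ₁(1−ρ*)) = 0.88·0.26 / (0.74·0.12) = 2.577.
Smallest integer k = 3.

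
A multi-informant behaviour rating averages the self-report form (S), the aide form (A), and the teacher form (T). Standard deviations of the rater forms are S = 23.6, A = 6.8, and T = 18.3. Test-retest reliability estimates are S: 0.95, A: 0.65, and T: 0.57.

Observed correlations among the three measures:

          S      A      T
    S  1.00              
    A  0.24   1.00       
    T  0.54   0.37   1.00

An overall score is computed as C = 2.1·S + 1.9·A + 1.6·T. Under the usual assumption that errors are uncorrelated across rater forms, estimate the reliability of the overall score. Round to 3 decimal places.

0.902

Var(C) = 2.1²·23.6² + 1.9²·6.8² + 1.6²·18.3² + 2·[3.99·23.6·6.8·0.24 + 3.36·23.6·18.3·0.54 + 3.04·6.8·18.3·0.37] = 3480.44 + 2154.5 = 5634.94.
With uncorrelated errors the cross-covariances are all true-score covariance, so they carry over unchanged; only the diagonal terms shrink to ρᵢσᵢ².
True-score variance = [2.1²·23.6²·0.95 + 1.9²·6.8²·0.65 + 1.6²·18.3²·0.57] + 2154.5 = 2930.56 + 2154.5 = 5085.06.
Reliability = 5085.06 / 5634.94 = 0.902.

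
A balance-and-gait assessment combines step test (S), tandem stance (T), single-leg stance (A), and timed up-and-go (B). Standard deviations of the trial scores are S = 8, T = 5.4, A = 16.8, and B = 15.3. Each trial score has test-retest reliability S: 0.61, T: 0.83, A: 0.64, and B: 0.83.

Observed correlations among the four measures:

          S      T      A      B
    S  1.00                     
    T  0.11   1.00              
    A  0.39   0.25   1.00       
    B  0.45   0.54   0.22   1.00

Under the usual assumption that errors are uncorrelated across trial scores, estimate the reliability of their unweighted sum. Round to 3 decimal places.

Var(S+T+A+B) = 8² + 5.4² + 16.8² + 15.3² + 2·[8·5.4·0.11 + 8·16.8·0.39 + 8·15.3·0.45 + 5.4·16.8·0.25 + 5.4·15.3·0.54 + 16.8·15.3·0.22] = 609.49 + 472.183 = 1081.67.
Because errors are independent across components, Cov(Tᵢ,Tⱼ) = Cov(Xᵢ,Xⱼ); the off-diagonal part of the true-score variance is the same as above.
True-score variance = [8²·0.61 + 5.4²·0.83 + 16.8²·0.64 + 15.3²·0.83] + 472.183 = 438.171 + 472.183 = 910.354.
Reliability = 910.354 / 1081.67 = 0.842.

0.842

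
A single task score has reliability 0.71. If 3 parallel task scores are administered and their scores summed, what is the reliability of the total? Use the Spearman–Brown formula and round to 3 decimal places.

0.880

ρ_k = kρ / (1 + (k−1)ρ) = 3·0.71 / (1 + 2·0.71) = 2.130 / 2.420 = 0.880.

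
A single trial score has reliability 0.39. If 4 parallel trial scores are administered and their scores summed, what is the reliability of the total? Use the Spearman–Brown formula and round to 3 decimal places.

ρ_k = kρ / (1 + (k−1)ρ) = 4·0.39 / (1 + 3·0.39) = 1.560 / 2.170 = 0.719.

0.719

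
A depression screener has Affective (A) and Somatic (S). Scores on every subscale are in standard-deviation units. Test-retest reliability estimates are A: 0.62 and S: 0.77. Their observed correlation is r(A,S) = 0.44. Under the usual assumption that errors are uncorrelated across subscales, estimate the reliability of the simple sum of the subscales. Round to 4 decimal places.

Var(A+S) = 2 + 2·[0.44] = 2 + 0.88 = 2.88.
Because errors are independent across components, Cov(Tᵢ,Tⱼ) = Cov(Xᵢ,Xⱼ); the off-diagonal part of the true-score variance is the same as above.
True-score variance = [0.62 + 0.77] + 0.88 = 1.39 + 0.88 = 2.27.
Reliability = 2.27 / 2.88 = 0.7882.

0.7882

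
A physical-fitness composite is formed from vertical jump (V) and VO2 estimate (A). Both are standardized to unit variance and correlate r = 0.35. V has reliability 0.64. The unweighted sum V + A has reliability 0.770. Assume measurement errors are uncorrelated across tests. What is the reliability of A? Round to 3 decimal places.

Var(V+A) = 2 + 2·0.35 = 2.700.
True-score variance = ρ_V + ρ_A + 2·0.35, so 0.770 = (0.64 + ρ_A + 0.70) / 2.700.
ρ_A = 0.770·2.700 − 0.64 − 0.70 = 0.739.

0.739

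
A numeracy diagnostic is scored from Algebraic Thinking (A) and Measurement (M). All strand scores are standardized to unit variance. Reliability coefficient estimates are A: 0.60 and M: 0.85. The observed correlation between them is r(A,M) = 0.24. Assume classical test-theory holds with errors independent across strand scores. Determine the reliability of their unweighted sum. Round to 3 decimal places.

0.778

Var(A+M) = 2 + 2·[0.24] = 2 + 0.48 = 2.48.
Because errors are independent across components, Cov(Tᵢ,Tⱼ) = Cov(Xᵢ,Xⱼ); the off-diagonal part of the true-score variance is the same as above.
True-score variance = [0.60 + 0.85] + 0.48 = 1.45 + 0.48 = 1.93.
Reliability = 1.93 / 2.48 = 0.778.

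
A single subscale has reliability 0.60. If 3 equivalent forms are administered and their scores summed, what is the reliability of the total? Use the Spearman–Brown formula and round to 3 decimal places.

0.818

ρ_k = kρ / (1 + (k−1)ρ) = 3·0.60 / (1 + 2·0.60) = 1.800 / 2.200 = 0.818.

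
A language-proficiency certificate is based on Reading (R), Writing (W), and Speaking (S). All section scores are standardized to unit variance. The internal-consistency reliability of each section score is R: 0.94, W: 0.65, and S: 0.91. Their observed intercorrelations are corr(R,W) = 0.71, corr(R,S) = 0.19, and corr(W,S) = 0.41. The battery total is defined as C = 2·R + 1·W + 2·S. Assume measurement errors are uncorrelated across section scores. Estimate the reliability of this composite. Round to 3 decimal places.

0.937

Var(C) = 2² + 1 + 2² + 2·[2·0.71 + 4·0.19 + 2·0.41] = 9 + 6 = 15.
Under uncorrelated errors the observed covariances equal the true-score covariances, so only the own-variance terms attenuate.
True-score variance = [2²·0.94 + 0.65 + 2²·0.91] + 6 = 8.05 + 6 = 14.05.
Reliability = 14.05 / 15 = 0.937.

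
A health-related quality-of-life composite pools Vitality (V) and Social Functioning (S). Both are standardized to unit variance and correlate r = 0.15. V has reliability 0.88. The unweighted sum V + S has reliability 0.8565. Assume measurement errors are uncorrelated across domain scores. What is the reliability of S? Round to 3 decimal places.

0.790

Var(V+S) = 2 + 2·0.15 = 2.300.
True-score variance = ρ_V + ρ_S + 2·0.15, so 0.8565 = (0.88 + ρ_S + 0.30) / 2.300.
ρ_S = 0.8565·2.300 − 0.88 − 0.30 = 0.790.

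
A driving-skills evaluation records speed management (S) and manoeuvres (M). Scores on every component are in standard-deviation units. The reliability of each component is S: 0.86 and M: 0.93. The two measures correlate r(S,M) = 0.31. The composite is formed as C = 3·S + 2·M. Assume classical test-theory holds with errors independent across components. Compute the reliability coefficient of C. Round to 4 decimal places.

Var(C) = 3² + 2² + 2·[6·0.31] = 13 + 3.72 = 16.72.
Under uncorrelated errors the observed covariances equal the true-score covariances, so only the own-variance terms attenuate.
True-score variance = [3²·0.86 + 2²·0.93] + 3.72 = 11.46 + 3.72 = 15.18.
Reliability = 15.18 / 16.72 = 0.9079.

0.9079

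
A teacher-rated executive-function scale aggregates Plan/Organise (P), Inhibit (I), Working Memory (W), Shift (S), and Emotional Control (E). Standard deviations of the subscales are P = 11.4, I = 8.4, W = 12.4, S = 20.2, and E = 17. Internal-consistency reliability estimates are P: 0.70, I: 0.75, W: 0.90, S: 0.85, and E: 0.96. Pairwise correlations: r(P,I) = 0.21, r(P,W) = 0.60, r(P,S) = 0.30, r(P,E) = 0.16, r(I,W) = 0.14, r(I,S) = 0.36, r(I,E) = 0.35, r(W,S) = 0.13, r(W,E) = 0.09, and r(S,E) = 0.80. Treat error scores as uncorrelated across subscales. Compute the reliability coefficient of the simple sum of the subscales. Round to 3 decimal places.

0.939

Var(P+I+W+S+E) = 11.4² + 8.4² + 12.4² + 20.2² + 17² + 2·[11.4·8.4·0.21 + 11.4·12.4·0.60 + 11.4·20.2·0.30 + 11.4·17·0.16 + 8.4·12.4·0.14 + 8.4·20.2·0.36 + 8.4·17·0.35 + 12.4·20.2·0.13 + 12.4·17·0.09 + 20.2·17·0.80] = 1051.32 + 1313.84 = 2365.16.
Because errors are independent across components, Cov(Tᵢ,Tⱼ) = Cov(Xᵢ,Xⱼ); the off-diagonal part of the true-score variance is the same as above.
True-score variance = [11.4²·0.70 + 8.4²·0.75 + 12.4²·0.90 + 20.2²·0.85 + 17²·0.96] + 1313.84 = 906.55 + 1313.84 = 2220.39.
Reliability = 2220.39 / 2365.16 = 0.939.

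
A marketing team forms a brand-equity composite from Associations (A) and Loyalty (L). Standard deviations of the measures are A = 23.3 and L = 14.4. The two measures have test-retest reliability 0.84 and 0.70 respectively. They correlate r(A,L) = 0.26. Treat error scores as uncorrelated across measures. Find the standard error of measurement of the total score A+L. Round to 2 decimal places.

Var(total) = 750.25 + 174.47 = 924.72.
True-score variance = 601.18 + 174.47 = 775.65, so reliability = 0.8388.
Error variance = 924.72 − 775.65 = 149.07; SEM = √149.07 = 12.21.

12.21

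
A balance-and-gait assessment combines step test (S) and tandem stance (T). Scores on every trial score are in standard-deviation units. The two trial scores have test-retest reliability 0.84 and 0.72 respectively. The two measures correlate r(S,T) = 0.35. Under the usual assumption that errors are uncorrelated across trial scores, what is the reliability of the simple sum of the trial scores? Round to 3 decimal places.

0.837

Var(S+T) = 2 + 2·[0.35] = 2 + 0.7 = 2.7.
Under uncorrelated errors the observed covariances equal the true-score covariances, so only the own-variance terms attenuate.
True-score variance = [0.84 + 0.72] + 0.7 = 1.56 + 0.7 = 2.26.
Reliability = 2.26 / 2.7 = 0.837.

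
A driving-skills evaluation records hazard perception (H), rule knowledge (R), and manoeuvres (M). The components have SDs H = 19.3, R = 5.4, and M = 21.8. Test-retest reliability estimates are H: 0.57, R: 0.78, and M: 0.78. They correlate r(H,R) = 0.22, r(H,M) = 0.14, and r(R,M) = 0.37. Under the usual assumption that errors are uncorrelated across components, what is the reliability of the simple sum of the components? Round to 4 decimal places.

Var(H+R+M) = 19.3² + 5.4² + 21.8² + 2·[19.3·5.4·0.22 + 19.3·21.8·0.14 + 5.4·21.8·0.37] = 876.89 + 250.777 = 1127.67.
With uncorrelated errors the cross-covariances are all true-score covariance, so they carry over unchanged; only the diagonal terms shrink to ρᵢσᵢ².
True-score variance = [19.3²·0.57 + 5.4²·0.78 + 21.8²·0.78] + 250.777 = 605.751 + 250.777 = 856.528.
Reliability = 856.528 / 1127.67 = 0.7596.

0.7596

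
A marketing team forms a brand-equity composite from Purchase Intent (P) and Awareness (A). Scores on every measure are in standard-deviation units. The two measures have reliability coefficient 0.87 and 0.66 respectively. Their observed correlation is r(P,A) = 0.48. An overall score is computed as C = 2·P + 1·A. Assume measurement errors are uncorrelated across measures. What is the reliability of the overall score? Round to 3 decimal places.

0.876

Var(C) = 2² + 1 + 2·[2·0.48] = 5 + 1.92 = 6.92.
With uncorrelated errors the cross-covariances are all true-score covariance, so they carry over unchanged; only the diagonal terms shrink to ρᵢσᵢ².
True-score variance = [2²·0.87 + 0.66] + 1.92 = 4.14 + 1.92 = 6.06.
Reliability = 6.06 / 6.92 = 0.876.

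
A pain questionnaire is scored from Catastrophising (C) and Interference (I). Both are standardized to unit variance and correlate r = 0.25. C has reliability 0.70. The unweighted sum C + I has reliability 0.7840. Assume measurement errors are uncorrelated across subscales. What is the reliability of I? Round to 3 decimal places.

0.760

Var(C+I) = 2 + 2·0.25 = 2.500.
True-score variance = ρ_C + ρ_I + 2·0.25, so 0.7840 = (0.70 + ρ_I + 0.50) / 2.500.
ρ_I = 0.7840·2.500 − 0.70 − 0.50 = 0.760.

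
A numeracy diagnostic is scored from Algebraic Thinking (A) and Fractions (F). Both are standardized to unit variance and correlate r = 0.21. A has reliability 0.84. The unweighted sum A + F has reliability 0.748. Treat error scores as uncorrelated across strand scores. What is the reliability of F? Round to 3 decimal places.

0.550

Var(A+F) = 2 + 2·0.21 = 2.420.
True-score variance = ρ_A + ρ_F + 2·0.21, so 0.748 = (0.84 + ρ_F + 0.42) / 2.420.
ρ_F = 0.748·2.420 − 0.84 − 0.42 = 0.550.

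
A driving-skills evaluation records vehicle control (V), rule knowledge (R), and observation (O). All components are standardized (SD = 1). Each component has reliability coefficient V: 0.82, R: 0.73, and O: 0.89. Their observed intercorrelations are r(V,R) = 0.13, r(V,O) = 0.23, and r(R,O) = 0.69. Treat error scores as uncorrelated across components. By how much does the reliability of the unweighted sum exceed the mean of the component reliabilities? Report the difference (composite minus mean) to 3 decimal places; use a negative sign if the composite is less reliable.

Var(sum) = 3 + 2.1 = 5.1; true-score variance = 2.44 + 2.1 = 4.54; composite reliability = 0.8902.
Mean component reliability = 0.8133.
Difference = 0.8902 − 0.8133 = 0.077.

0.077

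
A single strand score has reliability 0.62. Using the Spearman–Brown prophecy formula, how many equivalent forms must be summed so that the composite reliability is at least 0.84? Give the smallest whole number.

k ≥ ρ*(1−ρ₁)/(ρ₁(1−ρ*)) = 0.84·0.38 / (0.62·0.16) = 3.218.
Smallest integer k = 4.

4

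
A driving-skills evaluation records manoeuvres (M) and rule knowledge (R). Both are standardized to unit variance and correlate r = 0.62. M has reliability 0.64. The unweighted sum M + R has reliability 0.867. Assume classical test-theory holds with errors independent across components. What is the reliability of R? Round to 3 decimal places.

0.929

Var(M+R) = 2 + 2·0.62 = 3.240.
True-score variance = ρ_M + ρ_R + 2·0.62, so 0.867 = (0.64 + ρ_R + 1.24) / 3.240.
ρ_R = 0.867·3.240 − 0.64 − 1.24 = 0.929.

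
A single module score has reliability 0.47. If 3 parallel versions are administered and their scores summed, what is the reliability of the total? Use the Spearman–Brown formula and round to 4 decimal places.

ρ_k = kρ / (1 + (k−1)ρ) = 3·0.47 / (1 + 2·0.47) = 1.410 / 1.940 = 0.7268.

0.7268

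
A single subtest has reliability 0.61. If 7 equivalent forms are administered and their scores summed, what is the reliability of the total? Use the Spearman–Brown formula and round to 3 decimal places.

ρ_k = kρ / (1 + (k−1)ρ) = 7·0.61 / (1 + 6·0.61) = 4.270 / 4.660 = 0.916.

0.916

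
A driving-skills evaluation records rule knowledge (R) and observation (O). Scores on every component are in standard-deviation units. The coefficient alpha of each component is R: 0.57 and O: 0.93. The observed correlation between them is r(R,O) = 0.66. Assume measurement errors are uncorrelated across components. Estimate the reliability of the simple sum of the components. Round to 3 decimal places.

0.849

Var(R+O) = 2 + 2·[0.66] = 2 + 1.32 = 3.32.
Because errors are independent across components, Cov(Tᵢ,Tⱼ) = Cov(Xᵢ,Xⱼ); the off-diagonal part of the true-score variance is the same as above.
True-score variance = [0.57 + 0.93] + 1.32 = 1.5 + 1.32 = 2.82.
Reliability = 2.82 / 3.32 = 0.849.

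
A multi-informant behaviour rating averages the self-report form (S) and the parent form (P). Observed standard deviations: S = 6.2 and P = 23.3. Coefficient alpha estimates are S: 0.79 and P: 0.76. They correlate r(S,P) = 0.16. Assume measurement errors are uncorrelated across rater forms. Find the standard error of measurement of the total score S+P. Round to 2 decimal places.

11.76

Var(total) = 581.33 + 46.2272 = 627.557.
True-score variance = 442.964 + 46.2272 = 489.191, so reliability = 0.7795.
Error variance = 627.557 − 489.191 = 138.366; SEM = √138.366 = 11.76.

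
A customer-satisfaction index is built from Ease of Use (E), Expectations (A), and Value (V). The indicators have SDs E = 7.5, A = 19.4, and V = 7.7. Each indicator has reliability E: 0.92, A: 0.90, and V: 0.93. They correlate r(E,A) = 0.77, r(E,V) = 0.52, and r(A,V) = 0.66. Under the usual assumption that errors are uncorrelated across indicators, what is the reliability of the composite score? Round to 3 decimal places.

0.952

Var(E+A+V) = 7.5² + 19.4² + 7.7² + 2·[7.5·19.4·0.77 + 7.5·7.7·0.52 + 19.4·7.7·0.66] = 491.9 + 481.312 = 973.212.
With uncorrelated errors the cross-covariances are all true-score covariance, so they carry over unchanged; only the diagonal terms shrink to ρᵢσᵢ².
True-score variance = [7.5²·0.92 + 19.4²·0.90 + 7.7²·0.93] + 481.312 = 445.614 + 481.312 = 926.925.
Reliability = 926.925 / 973.212 = 0.952.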